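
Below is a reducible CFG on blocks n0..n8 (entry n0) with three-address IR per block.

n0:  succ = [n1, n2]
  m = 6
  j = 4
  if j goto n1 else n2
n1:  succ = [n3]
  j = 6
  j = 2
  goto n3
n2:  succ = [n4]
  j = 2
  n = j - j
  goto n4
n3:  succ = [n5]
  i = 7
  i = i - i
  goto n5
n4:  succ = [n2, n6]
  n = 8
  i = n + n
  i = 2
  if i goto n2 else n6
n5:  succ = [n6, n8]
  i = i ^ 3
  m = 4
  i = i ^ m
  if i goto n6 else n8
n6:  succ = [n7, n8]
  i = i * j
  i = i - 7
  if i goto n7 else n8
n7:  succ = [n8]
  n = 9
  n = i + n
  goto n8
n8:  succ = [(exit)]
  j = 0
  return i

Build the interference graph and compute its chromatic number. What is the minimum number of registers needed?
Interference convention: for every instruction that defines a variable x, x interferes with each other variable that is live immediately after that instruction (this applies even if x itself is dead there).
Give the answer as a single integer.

Answer: 3

Working:
Per-block:
  n0 def {j,m} use ∅
  n1 def {j} use ∅
  n2 def {j,n} use ∅
  n3 def {i} use ∅
  n4 def {i,n} use ∅
  n5 def {i,m} use {i}
  n6 def {i} use {i,j}
  n7 def {n} use {i}
  n8 def {j} use {i}

Backward fixpoint:
  n0 li=∅ lo=∅
  n1 li=∅ lo={j}
  n2 li=∅ lo={j}
  n3 li={j} lo={i,j}
  n4 li={j} lo={i,j}
  n5 li={i,j} lo={i,j}
  n6 li={i,j} lo={i}
  n7 li={i} lo={i}
  n8 li={i} lo=∅

Conflict graph:
  i↔{j,m,n}
  j↔{i,m,n}
  m↔{i,j}
  n↔{i,j}

Registers:
  {i,j,m} pairwise interfere (3-clique) ⇒ χ ≥ 3
  assign i→r0 j→r1 m→r2 n→r2 — no edge inside a register ⇒ χ ≤ 3
  χ = 3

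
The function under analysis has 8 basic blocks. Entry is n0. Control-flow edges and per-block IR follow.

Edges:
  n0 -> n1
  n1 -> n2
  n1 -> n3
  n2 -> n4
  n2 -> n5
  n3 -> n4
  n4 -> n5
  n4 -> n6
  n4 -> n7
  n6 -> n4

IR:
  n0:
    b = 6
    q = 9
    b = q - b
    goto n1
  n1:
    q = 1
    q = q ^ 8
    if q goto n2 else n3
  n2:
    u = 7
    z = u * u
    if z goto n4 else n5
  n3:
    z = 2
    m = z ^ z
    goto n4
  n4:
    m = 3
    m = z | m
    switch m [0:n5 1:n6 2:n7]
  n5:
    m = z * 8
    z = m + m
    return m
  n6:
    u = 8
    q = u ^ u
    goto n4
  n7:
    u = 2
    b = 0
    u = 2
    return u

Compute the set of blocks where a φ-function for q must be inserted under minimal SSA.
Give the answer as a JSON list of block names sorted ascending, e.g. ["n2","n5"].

Answer: ["n4", "n5"]

Working:
idom tree: n1←n0 n2←n1 n3←n1 n4←n1 n5←n1 n6←n4 n7←n4
Dom at joins:
  n4: preds {n2,n3,n6}: {n0,n1,n2} ∩ {n0,n1,n3} ∩ {n0,n1,n4,n6} = {n0,n1}; idom=n1
  n5: preds {n2,n4}: {n0,n1,n2} ∩ {n0,n1,n4} = {n0,n1}; idom=n1

Frontier:
  n4←n2: walk n2 to n1
  n4←n3: walk n3 to n1
  n4←n6: walk n6→n4 to n1
  n5←n2: walk n2 to n1
  n5←n4: walk n4 to n1
  DF(n0)=∅
  DF(n1)=∅
  DF(n2)={n4,n5}
  DF(n3)={n4}
  DF(n4)={n4,n5}
  DF(n5)=∅
  DF(n6)={n4}
  DF(n7)=∅

φ for q: defs {n0,n1,n6}
  DF⁺ = {n4,n5}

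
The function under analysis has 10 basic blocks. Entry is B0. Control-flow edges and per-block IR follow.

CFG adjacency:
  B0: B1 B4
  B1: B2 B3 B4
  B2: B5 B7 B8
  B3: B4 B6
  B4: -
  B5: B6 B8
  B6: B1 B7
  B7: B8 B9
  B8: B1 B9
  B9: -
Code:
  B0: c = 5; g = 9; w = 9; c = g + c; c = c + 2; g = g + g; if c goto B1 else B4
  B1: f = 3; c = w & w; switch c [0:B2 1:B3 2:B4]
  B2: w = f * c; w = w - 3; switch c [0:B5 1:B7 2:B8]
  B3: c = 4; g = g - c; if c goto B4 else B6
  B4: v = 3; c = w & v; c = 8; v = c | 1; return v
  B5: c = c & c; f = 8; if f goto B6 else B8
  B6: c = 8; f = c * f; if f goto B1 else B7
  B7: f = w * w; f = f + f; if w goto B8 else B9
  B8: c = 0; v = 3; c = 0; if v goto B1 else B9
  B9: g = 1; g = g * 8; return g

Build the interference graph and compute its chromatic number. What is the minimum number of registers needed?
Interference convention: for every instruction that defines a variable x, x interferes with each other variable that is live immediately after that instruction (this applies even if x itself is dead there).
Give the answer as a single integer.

Answer: 4

Analysis:
Block summaries:
  B0 def {c,g,w} use ∅
  B1 def {c,f} use {w}
  B2 def {w} use {c,f}
  B3 def {c,g} use {g}
  B4 def {c,v} use {w}
  B5 def {c,f} use {c}
  B6 def {c,f} use {f}
  B7 def {f} use {w}
  B8 def {c,v} use ∅
  B9 def {g} use ∅

Live sets:
  B0 li=∅ lo={g,w}
  B1 li={g,w} lo={c,f,g,w}
  B2 li={c,f,g} lo={c,g,w}
  B3 li={f,g,w} lo={f,g,w}
  B4 li={w} lo=∅
  B5 li={c,g,w} lo={f,g,w}
  B6 li={f,g,w} lo={g,w}
  B7 li={g,w} lo={g,w}
  B8 li={g,w} lo={g,w}
  B9 li=∅ lo=∅

Conflict graph:
  c — {f,g,v,w}
  f — {c,g,w}
  g — {c,f,v,w}
  v — {c,g,w}
  w — {c,f,g,v}

Registers:
  lower bound: {c,f,g,w} mutually conflict ⇒ χ ≥ 4
  4-colouring: R0={c}  R1={g}  R2={w}  R3={f,v}
  χ = 4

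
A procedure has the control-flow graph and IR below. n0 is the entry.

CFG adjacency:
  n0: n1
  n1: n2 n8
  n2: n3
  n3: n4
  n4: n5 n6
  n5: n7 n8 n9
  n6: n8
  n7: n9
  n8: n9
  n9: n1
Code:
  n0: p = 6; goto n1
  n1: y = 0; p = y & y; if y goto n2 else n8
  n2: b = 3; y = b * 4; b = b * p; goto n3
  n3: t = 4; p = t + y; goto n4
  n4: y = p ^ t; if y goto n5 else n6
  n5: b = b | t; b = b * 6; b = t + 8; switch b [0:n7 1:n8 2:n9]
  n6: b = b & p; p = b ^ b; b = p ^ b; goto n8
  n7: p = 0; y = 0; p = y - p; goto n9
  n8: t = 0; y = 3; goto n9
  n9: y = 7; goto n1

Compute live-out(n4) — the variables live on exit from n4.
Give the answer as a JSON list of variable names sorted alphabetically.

Per-block:
  n0: {p} / ∅
  n1: {p,y} / ∅
  n2: {b,y} / {p}
  n3: {p,t} / {y}
  n4: {y} / {p,t}
  n5: {b} / {b,t}
  n6: {b,p} / {b,p}
  n7: {p,y} / ∅
  n8: {t,y} / ∅
  n9: {y} / ∅

Liveness:
  n0 li=∅ lo=∅
  n1 li=∅ lo={p}
  n2 li={p} lo={b,y}
  n3 li={b,y} lo={b,p,t}
  n4 li={b,p,t} lo={b,p,t}
  n5 li={b,t} lo=∅
  n6 li={b,p} lo=∅
  n7 li=∅ lo=∅
  n8 li=∅ lo=∅
  n9 li=∅ lo=∅

live-out(n4) = ["b", "p", "t"]

Answer: ["b", "p", "t"]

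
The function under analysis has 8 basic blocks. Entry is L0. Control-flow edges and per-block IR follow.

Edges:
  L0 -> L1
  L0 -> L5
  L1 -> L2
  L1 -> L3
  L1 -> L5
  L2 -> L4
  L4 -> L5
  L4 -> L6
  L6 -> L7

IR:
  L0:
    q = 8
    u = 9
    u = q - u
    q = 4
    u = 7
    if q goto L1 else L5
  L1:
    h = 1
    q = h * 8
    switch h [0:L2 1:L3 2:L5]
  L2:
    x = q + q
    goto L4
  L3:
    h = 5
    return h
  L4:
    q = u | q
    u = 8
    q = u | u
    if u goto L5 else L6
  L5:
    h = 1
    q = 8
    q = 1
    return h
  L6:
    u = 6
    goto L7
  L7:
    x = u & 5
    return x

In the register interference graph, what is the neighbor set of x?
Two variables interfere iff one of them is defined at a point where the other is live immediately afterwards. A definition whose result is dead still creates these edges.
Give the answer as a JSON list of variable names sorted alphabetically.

Answer: ["q", "u"]

Working:
def/use:
  L0 def {q,u} use ∅
  L1 def {h,q} use ∅
  L2 def {x} use {q}
  L3 def {h} use ∅
  L4 def {q,u} use {q,u}
  L5 def {h,q} use ∅
  L6 def {u} use ∅
  L7 def {x} use {u}

Liveness:
  live L0: ∅→{u}
  live L1: {u}→{q,u}
  live L2: {q,u}→{q,u}
  live L3: ∅→∅
  live L4: {q,u}→∅
  live L5: ∅→∅
  live L6: ∅→{u}
  live L7: {u}→∅

Interference:
  h — {q,u}
  q — {h,u,x}
  u — {h,q,x}
  x — {q,u}

N(x) = ["q", "u"]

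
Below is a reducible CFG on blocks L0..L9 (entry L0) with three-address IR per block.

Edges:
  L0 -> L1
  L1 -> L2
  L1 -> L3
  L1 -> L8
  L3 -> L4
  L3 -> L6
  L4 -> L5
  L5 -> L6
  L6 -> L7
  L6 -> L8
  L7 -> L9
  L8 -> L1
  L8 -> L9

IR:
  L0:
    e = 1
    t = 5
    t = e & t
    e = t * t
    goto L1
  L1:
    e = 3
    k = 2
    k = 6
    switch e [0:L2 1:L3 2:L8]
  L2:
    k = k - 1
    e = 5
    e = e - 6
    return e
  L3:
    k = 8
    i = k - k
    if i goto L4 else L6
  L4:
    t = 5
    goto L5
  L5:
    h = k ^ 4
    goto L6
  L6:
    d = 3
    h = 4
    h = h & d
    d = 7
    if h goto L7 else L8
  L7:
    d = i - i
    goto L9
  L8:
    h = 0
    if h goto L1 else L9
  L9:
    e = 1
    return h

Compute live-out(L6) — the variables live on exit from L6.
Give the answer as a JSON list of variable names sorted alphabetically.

Answer: ["h", "i"]

Working:
def/use:
  L0 def {e,t} use ∅
  L1 def {e,k} use ∅
  L2 def {e,k} use {k}
  L3 def {i,k} use ∅
  L4 def {t} use ∅
  L5 def {h} use {k}
  L6 def {d,h} use ∅
  L7 def {d} use {i}
  L8 def {h} use ∅
  L9 def {e} use {h}

Backward fixpoint:
  live L0: ∅→∅
  live L1: ∅→{k}
  live L2: {k}→∅
  live L3: ∅→{i,k}
  live L4: {i,k}→{i,k}
  live L5: {i,k}→{i}
  live L6: {i}→{h,i}
  live L7: {h,i}→{h}
  live L8: ∅→{h}
  live L9: {h}→∅

live-out(L6) = ["h", "i"]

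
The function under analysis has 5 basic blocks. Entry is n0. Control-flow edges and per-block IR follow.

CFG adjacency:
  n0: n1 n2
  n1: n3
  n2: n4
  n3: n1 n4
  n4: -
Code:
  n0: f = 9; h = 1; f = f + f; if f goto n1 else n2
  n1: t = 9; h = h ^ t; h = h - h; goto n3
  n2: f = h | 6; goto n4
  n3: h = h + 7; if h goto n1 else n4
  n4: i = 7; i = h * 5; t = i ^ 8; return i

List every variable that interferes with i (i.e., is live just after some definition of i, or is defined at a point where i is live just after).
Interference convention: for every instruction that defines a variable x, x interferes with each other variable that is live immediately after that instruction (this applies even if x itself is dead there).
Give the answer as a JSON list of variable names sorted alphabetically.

def/use:
  n0: {f,h} / ∅
  n1: {h,t} / {h}
  n2: {f} / {h}
  n3: {h} / {h}
  n4: {i,t} / {h}

Live sets:
  n0 li=∅ lo={h}
  n1 li={h} lo={h}
  n2 li={h} lo={h}
  n3 li={h} lo={h}
  n4 li={h} lo=∅

Interfere edges:
  f↔{h}
  h↔{f,i,t}
  i↔{h,t}
  t↔{h,i}

N(i) = ["h", "t"]

Answer: ["h", "t"]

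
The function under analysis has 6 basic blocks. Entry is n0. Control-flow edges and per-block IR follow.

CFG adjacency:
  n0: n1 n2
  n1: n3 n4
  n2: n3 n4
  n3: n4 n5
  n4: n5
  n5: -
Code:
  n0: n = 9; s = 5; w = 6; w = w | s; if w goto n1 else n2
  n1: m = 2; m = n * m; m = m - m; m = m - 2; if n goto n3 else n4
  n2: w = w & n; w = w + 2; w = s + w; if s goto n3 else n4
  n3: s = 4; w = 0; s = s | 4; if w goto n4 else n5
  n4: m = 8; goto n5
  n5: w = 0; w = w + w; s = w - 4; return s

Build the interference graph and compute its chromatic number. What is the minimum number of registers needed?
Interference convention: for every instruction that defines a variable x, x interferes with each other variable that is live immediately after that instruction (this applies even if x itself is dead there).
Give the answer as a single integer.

Answer: 3

Derivation:
Block summaries:
  n0: {n,s,w} / ∅
  n1: {m} / {n}
  n2: {w} / {n,s,w}
  n3: {s,w} / ∅
  n4: {m} / ∅
  n5: {s,w} / ∅

Live sets:
  n0: in=∅ out={n,s,w}
  n1: in={n} out=∅
  n2: in={n,s,w} out=∅
  n3: in=∅ out=∅
  n4: in=∅ out=∅
  n5: in=∅ out=∅

Conflict graph:
  m — {n}
  n — {m,s,w}
  s — {n,w}
  w — {n,s}

Registers:
  clique {n,s,w} ⇒ need ≥ 3
  3-colouring: r0={n}  r1={m,s}  r2={w}
  χ = 3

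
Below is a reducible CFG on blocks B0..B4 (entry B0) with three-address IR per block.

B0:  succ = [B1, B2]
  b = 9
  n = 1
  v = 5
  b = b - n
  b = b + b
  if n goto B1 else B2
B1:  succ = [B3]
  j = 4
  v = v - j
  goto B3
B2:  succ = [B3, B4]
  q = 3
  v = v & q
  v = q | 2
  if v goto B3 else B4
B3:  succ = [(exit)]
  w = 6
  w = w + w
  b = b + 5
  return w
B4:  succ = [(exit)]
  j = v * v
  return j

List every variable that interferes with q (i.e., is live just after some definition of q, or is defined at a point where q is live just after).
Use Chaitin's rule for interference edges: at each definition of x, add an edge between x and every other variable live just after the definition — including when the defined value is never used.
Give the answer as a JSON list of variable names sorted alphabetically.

Answer: ["b", "v"]

Working:
Block summaries:
  B0: def={b,n,v} ue=∅
  B1: def={j,v} ue={v}
  B2: def={q,v} ue={v}
  B3: def={b,w} ue={b}
  B4: def={j} ue={v}

Backward fixpoint:
  B0 li=∅ lo={b,v}
  B1 li={b,v} lo={b}
  B2 li={b,v} lo={b,v}
  B3 li={b} lo=∅
  B4 li={v} lo=∅

Conflict graph:
  b↔{j,n,q,v,w}
  j↔{b,v}
  n↔{b,v}
  q↔{b,v}
  v↔{b,j,n,q}
  w↔{b}

N(q) = ["b", "v"]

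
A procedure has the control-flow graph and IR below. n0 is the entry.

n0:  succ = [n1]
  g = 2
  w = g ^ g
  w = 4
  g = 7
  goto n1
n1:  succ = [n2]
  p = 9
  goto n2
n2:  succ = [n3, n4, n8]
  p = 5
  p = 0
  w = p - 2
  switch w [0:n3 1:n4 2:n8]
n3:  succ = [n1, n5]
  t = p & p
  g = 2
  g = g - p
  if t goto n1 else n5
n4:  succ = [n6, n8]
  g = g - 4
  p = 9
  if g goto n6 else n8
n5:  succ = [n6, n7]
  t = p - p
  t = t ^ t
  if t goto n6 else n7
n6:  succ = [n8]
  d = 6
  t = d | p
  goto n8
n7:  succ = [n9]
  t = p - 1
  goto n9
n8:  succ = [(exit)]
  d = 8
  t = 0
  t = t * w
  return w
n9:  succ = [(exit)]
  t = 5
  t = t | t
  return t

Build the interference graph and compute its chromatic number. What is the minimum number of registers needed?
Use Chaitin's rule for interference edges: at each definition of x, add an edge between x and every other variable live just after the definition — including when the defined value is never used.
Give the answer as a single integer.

Answer: 4

Derivation:
Block summaries:
  n0 def {g,w} use ∅
  n1 def {p} use ∅
  n2 def {p,w} use ∅
  n3 def {g,t} use {p}
  n4 def {g,p} use {g}
  n5 def {t} use {p}
  n6 def {d,t} use {p}
  n7 def {t} use {p}
  n8 def {d,t} use {w}
  n9 def {t} use ∅

Live sets:
  n0 li=∅ lo={g}
  n1 li={g} lo={g}
  n2 li={g} lo={g,p,w}
  n3 li={p,w} lo={g,p,w}
  n4 li={g,w} lo={p,w}
  n5 li={p,w} lo={p,w}
  n6 li={p,w} lo={w}
  n7 li={p} lo=∅
  n8 li={w} lo=∅
  n9 li=∅ lo=∅

Conflict graph:
  d: {p,w}
  g: {p,t,w}
  p: {d,g,t,w}
  t: {g,p,w}
  w: {d,g,p,t}

Colouring:
  {g,p,t,w} pairwise interfere (4-clique) ⇒ χ ≥ 4
  4-colouring: c0={p}  c1={w}  c2={d,g}  c3={t}
  χ = 4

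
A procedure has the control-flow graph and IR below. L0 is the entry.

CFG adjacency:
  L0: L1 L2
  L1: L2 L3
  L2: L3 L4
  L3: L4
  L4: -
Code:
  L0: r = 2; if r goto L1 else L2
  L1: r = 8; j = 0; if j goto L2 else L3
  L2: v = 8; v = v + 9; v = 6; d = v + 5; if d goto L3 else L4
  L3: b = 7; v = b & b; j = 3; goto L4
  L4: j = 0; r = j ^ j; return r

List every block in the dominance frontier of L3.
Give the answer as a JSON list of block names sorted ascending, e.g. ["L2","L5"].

Answer: ["L4"]

Derivation:
idom tree: L1←L0 L2←L0 L3←L0 L4←L0
Dom∩ at merges:
  L2: preds {L0,L1}: {L0} ∩ {L0,L1} = {L0}; idom=L0
  L3: preds {L1,L2}: {L0,L1} ∩ {L0,L2} = {L0}; idom=L0
  L4: preds {L2,L3}: {L0,L2} ∩ {L0,L3} = {L0}; idom=L0

DF derivation:
  L2←L0: walk · to L0
  L2←L1: walk L1 to L0
  L3←L1: walk L1 to L0
  L3←L2: walk L2 to L0
  L4←L2: walk L2 to L0
  L4←L3: walk L3 to L0
  L0: DF=∅
  L1: DF={L2,L3}
  L2: DF={L3,L4}
  L3: DF={L4}
  L4: DF=∅

DF(L3) = ["L4"]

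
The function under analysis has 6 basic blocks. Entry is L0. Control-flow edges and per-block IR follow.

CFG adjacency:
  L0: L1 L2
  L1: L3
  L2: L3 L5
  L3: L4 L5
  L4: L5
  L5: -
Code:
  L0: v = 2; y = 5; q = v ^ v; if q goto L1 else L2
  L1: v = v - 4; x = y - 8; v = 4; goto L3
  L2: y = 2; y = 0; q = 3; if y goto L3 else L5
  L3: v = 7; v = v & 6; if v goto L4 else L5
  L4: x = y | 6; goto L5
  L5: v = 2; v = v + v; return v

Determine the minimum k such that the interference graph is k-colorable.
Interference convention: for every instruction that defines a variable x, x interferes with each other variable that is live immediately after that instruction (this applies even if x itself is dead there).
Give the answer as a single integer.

Answer: 3

Working:
Per-block:
  L0: def={q,v,y} ue=∅
  L1: def={v,x} ue={v,y}
  L2: def={q,y} ue=∅
  L3: def={v} ue=∅
  L4: def={x} ue={y}
  L5: def={v} ue=∅

Backward fixpoint:
  L0 li=∅ lo={v,y}
  L1 li={v,y} lo={y}
  L2 li=∅ lo={y}
  L3 li={y} lo={y}
  L4 li={y} lo=∅
  L5 li=∅ lo=∅

Interfere edges:
  q: {v,y}
  v: {q,y}
  x: {y}
  y: {q,v,x}

Chromatic number:
  {q,v,y} pairwise interfere (3-clique) ⇒ χ ≥ 3
  3-colouring: c0={y}  c1={q,x}  c2={v}
  χ = 3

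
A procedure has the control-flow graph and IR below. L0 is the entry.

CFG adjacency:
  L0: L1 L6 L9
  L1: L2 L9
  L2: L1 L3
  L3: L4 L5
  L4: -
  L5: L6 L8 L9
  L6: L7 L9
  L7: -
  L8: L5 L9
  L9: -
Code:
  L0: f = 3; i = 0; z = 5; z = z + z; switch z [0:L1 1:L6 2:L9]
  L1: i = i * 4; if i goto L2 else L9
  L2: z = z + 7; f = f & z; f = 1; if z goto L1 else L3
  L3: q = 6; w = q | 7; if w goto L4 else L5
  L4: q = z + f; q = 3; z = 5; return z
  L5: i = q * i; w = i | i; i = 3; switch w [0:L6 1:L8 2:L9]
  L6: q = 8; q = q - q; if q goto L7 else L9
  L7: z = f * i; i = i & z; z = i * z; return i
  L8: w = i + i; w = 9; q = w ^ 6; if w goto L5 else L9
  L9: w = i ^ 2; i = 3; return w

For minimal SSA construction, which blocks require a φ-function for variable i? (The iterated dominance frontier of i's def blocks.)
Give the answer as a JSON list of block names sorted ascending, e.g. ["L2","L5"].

Answer: ["L1", "L5", "L6", "L9"]

Derivation:
idom tree: L1←L0 L2←L1 L3←L2 L4←L3 L5←L3 L6←L0 L7←L6 L8←L5 L9←L0
Join-block Dom:
  L1: preds {L0,L2}: {L0} ∩ {L0,L1,L2} = {L0}; idom=L0
  L5: preds {L3,L8}: {L0,L1,L2,L3} ∩ {L0,L1,L2,L3,L5,L8} = {L0,L1,L2,L3}; idom=L3
  L6: preds {L0,L5}: {L0} ∩ {L0,L1,L2,L3,L5} = {L0}; idom=L0
  L9: preds {L0,L1,L5,L6,L8}: {L0} ∩ {L0,L1} ∩ {L0,L1,L2,L3,L5} ∩ {L0,L6} ∩ {L0,L1,L2,L3,L5,L8} = {L0}; idom=L0

Frontier:
  L1←L0: walk · to L0
  L1←L2: walk L2→L1 to L0
  L5←L3: walk · to L3
  L5←L8: walk L8→L5 to L3
  L6←L0: walk · to L0
  L6←L5: walk L5→L3→L2→L1 to L0
  L9←L0: walk · to L0
  L9←L1: walk L1 to L0
  L9←L5: walk L5→L3→L2→L1 to L0
  L9←L6: walk L6 to L0
  L9←L8: walk L8→L5→L3→L2→L1 to L0
  L0 → ∅
  L1 → {L1,L6,L9}
  L2 → {L1,L6,L9}
  L3 → {L6,L9}
  L4 → ∅
  L5 → {L5,L6,L9}
  L6 → {L9}
  L7 → ∅
  L8 → {L5,L9}
  L9 → ∅

φ for i: defs {L0,L1,L5,L7,L9}
  DF⁺ = {L1,L5,L6,L9}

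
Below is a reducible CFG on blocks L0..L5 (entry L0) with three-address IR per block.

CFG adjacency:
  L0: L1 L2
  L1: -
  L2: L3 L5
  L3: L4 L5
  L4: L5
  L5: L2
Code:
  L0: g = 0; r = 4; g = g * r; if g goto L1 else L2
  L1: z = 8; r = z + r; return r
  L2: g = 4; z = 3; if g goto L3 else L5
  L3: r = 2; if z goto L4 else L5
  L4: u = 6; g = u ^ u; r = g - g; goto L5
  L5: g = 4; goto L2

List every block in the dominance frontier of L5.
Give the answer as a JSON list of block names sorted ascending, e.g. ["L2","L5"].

Answer: ["L2"]

Working:
idom tree: L1←L0 L2←L0 L3←L2 L4←L3 L5←L2
Dom∩ at merges:
  L2: preds {L0,L5}: {L0} ∩ {L0,L2,L5} = {L0}; idom=L0
  L5: preds {L2,L3,L4}: {L0,L2} ∩ {L0,L2,L3} ∩ {L0,L2,L3,L4} = {L0,L2}; idom=L2

Frontier:
  L2←L0: walk · to L0
  L2←L5: walk L5→L2 to L0
  L5←L2: walk · to L2
  L5←L3: walk L3 to L2
  L5←L4: walk L4→L3 to L2
  DF(L0)=∅
  DF(L1)=∅
  DF(L2)={L2}
  DF(L3)={L5}
  DF(L4)={L5}
  DF(L5)={L2}

DF(L5) = ["L2"]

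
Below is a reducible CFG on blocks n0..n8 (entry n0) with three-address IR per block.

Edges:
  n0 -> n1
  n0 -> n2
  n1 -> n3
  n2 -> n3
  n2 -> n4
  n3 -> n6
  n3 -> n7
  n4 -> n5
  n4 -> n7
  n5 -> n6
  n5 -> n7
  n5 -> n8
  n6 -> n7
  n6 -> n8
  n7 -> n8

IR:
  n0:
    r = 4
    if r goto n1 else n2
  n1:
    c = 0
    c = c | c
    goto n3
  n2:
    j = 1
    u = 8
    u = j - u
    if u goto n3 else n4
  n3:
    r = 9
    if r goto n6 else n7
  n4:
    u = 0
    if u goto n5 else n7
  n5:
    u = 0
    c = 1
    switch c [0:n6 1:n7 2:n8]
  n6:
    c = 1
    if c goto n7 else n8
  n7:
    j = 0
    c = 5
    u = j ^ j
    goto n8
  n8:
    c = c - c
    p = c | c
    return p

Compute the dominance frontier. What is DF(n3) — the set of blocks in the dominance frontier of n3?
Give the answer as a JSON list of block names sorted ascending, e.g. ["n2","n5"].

idom tree: n1←n0 n2←n0 n3←n0 n4←n2 n5←n4 n6←n0 n7←n0 n8←n0
Dom∩ at merges:
  n3: preds {n1,n2}: {n0,n1} ∩ {n0,n2} = {n0}; idom=n0
  n6: preds {n3,n5}: {n0,n3} ∩ {n0,n2,n4,n5} = {n0}; idom=n0
  n7: preds {n3,n4,n5,n6}: {n0,n3} ∩ {n0,n2,n4} ∩ {n0,n2,n4,n5} ∩ {n0,n6} = {n0}; idom=n0
  n8: preds {n5,n6,n7}: {n0,n2,n4,n5} ∩ {n0,n6} ∩ {n0,n7} = {n0}; idom=n0

Frontier:
  join n3 pred n1: n1 stop@n0
  join n3 pred n2: n2 stop@n0
  join n6 pred n3: n3 stop@n0
  join n6 pred n5: n5→n4→n2 stop@n0
  join n7 pred n3: n3 stop@n0
  join n7 pred n4: n4→n2 stop@n0
  join n7 pred n5: n5→n4→n2 stop@n0
  join n7 pred n6: n6 stop@n0
  join n8 pred n5: n5→n4→n2 stop@n0
  join n8 pred n6: n6 stop@n0
  join n8 pred n7: n7 stop@n0
  n0: DF=∅
  n1: DF={n3}
  n2: DF={n3,n6,n7,n8}
  n3: DF={n6,n7}
  n4: DF={n6,n7,n8}
  n5: DF={n6,n7,n8}
  n6: DF={n7,n8}
  n7: DF={n8}
  n8: DF=∅

DF(n3) = ["n6", "n7"]

Answer: ["n6", "n7"]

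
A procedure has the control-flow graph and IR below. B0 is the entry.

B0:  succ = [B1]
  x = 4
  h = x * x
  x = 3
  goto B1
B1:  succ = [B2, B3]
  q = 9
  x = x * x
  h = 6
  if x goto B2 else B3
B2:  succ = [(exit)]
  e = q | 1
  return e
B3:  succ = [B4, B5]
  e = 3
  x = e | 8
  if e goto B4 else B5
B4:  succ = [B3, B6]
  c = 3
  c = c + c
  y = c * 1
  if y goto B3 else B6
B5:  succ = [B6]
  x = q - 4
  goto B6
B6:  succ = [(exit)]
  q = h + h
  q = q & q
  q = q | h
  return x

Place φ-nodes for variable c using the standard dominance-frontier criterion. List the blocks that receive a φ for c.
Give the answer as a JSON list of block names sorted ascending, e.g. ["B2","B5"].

Answer: ["B3", "B6"]

Analysis:
idom tree: B1←B0 B2←B1 B3←B1 B4←B3 B5←B3 B6←B3
Dom∩ at merges:
  B3: preds {B1,B4}: {B0,B1} ∩ {B0,B1,B3,B4} = {B0,B1}; idom=B1
  B6: preds {B4,B5}: {B0,B1,B3,B4} ∩ {B0,B1,B3,B5} = {B0,B1,B3}; idom=B3

Frontier:
  join B3 pred B1: · stop@B1
  join B3 pred B4: B4→B3 stop@B1
  join B6 pred B4: B4 stop@B3
  join B6 pred B5: B5 stop@B3
  B0 → ∅
  B1 → ∅
  B2 → ∅
  B3 → {B3}
  B4 → {B3,B6}
  B5 → {B6}
  B6 → ∅

φ for c: defs {B4}
  DF⁺ = {B3,B6}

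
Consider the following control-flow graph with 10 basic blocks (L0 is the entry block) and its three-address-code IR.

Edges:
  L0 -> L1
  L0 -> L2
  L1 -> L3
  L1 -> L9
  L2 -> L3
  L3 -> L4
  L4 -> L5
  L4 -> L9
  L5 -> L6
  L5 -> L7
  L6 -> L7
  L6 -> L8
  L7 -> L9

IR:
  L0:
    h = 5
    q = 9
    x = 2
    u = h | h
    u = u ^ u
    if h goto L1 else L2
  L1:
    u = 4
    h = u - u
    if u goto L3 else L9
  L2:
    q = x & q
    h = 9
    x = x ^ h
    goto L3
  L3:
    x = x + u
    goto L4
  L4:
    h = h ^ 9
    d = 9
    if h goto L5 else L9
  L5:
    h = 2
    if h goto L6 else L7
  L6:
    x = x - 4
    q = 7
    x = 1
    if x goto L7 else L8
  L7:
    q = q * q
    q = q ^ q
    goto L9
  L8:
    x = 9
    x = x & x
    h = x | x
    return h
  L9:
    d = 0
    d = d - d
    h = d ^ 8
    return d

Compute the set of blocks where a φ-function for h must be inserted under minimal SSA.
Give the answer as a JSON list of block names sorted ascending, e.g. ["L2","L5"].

idom tree: L1←L0 L2←L0 L3←L0 L4←L3 L5←L4 L6←L5 L7←L5 L8←L6 L9←L0
Join-block Dom:
  L3: preds {L1,L2}: {L0,L1} ∩ {L0,L2} = {L0}; idom=L0
  L7: preds {L5,L6}: {L0,L3,L4,L5} ∩ {L0,L3,L4,L5,L6} = {L0,L3,L4,L5}; idom=L5
  L9: preds {L1,L4,L7}: {L0,L1} ∩ {L0,L3,L4} ∩ {L0,L3,L4,L5,L7} = {L0}; idom=L0

DF walk-up:
  L3←L1: walk L1 to L0
  L3←L2: walk L2 to L0
  L7←L5: walk · to L5
  L7←L6: walk L6 to L5
  L9←L1: walk L1 to L0
  L9←L4: walk L4→L3 to L0
  L9←L7: walk L7→L5→L4→L3 to L0
  DF(L0)=∅
  DF(L1)={L3,L9}
  DF(L2)={L3}
  DF(L3)={L9}
  DF(L4)={L9}
  DF(L5)={L9}
  DF(L6)={L7}
  DF(L7)={L9}
  DF(L8)=∅
  DF(L9)=∅

φ for h: defs {L0,L1,L2,L4,L5,L8,L9}
  DF⁺ = {L3,L9}

Answer: ["L3", "L9"]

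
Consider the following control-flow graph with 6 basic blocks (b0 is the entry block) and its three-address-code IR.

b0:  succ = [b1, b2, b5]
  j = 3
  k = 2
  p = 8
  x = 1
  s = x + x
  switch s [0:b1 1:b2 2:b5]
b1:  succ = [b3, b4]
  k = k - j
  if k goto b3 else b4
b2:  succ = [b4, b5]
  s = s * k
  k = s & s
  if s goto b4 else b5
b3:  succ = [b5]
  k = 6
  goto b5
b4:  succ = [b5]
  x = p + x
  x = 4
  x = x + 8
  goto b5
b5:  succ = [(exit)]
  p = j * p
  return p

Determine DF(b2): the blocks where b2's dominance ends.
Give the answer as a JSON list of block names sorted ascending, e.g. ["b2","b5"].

idom tree: b1←b0 b2←b0 b3←b1 b4←b0 b5←b0
Dom∩ at merges:
  b4: preds {b1,b2}: {b0,b1} ∩ {b0,b2} = {b0}; idom=b0
  b5: preds {b0,b2,b3,b4}: {b0} ∩ {b0,b2} ∩ {b0,b1,b3} ∩ {b0,b4} = {b0}; idom=b0

DF derivation:
  b4←b1: walk b1 to b0
  b4←b2: walk b2 to b0
  b5←b0: walk · to b0
  b5←b2: walk b2 to b0
  b5←b3: walk b3→b1 to b0
  b5←b4: walk b4 to b0
  b0: DF=∅
  b1: DF={b4,b5}
  b2: DF={b4,b5}
  b3: DF={b5}
  b4: DF={b5}
  b5: DF=∅

DF(b2) = ["b4", "b5"]

Answer: ["b4", "b5"]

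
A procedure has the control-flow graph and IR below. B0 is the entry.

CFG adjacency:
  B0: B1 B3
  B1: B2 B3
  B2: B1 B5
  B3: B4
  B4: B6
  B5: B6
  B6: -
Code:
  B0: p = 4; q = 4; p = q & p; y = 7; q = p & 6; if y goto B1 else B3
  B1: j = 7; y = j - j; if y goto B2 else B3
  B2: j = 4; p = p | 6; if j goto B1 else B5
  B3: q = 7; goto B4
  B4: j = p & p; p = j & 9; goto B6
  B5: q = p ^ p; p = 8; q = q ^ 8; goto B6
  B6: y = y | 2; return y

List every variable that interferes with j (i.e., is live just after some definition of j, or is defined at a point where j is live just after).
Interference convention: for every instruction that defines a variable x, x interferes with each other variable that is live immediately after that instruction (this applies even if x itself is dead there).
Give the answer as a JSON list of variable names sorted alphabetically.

Answer: ["p", "y"]

Working:
Per-block:
  B0 def {p,q,y} use ∅
  B1 def {j,y} use ∅
  B2 def {j,p} use {p}
  B3 def {q} use ∅
  B4 def {j,p} use {p}
  B5 def {p,q} use {p}
  B6 def {y} use {y}

Backward fixpoint:
  B0 li=∅ lo={p,y}
  B1 li={p} lo={p,y}
  B2 li={p,y} lo={p,y}
  B3 li={p,y} lo={p,y}
  B4 li={p,y} lo={y}
  B5 li={p,y} lo={y}
  B6 li={y} lo=∅

Interference:
  j↔{p,y}
  p↔{j,q,y}
  q↔{p,y}
  y↔{j,p,q}

N(j) = ["p", "y"]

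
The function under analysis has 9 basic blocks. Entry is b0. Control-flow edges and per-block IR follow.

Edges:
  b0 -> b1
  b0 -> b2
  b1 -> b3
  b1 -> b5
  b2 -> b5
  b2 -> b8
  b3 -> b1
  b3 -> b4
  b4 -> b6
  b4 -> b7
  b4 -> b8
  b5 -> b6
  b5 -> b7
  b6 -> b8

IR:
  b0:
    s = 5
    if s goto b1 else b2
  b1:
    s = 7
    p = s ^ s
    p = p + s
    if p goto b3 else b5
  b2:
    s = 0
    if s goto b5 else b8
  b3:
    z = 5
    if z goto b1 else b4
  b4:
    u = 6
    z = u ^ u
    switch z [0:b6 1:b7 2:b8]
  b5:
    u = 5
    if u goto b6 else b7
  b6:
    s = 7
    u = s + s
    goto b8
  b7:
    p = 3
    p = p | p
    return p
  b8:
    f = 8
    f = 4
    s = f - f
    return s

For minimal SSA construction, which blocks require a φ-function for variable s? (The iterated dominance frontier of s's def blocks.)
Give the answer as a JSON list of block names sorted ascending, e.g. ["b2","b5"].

idom tree: b1←b0 b2←b0 b3←b1 b4←b3 b5←b0 b6←b0 b7←b0 b8←b0
Join-block Dom:
  b1: preds {b0,b3}: {b0} ∩ {b0,b1,b3} = {b0}; idom=b0
  b5: preds {b1,b2}: {b0,b1} ∩ {b0,b2} = {b0}; idom=b0
  b6: preds {b4,b5}: {b0,b1,b3,b4} ∩ {b0,b5} = {b0}; idom=b0
  b7: preds {b4,b5}: {b0,b1,b3,b4} ∩ {b0,b5} = {b0}; idom=b0
  b8: preds {b2,b4,b6}: {b0,b2} ∩ {b0,b1,b3,b4} ∩ {b0,b6} = {b0}; idom=b0

DF walk-up:
  join b1 pred b0: · stop@b0
  join b1 pred b3: b3→b1 stop@b0
  join b5 pred b1: b1 stop@b0
  join b5 pred b2: b2 stop@b0
  join b6 pred b4: b4→b3→b1 stop@b0
  join b6 pred b5: b5 stop@b0
  join b7 pred b4: b4→b3→b1 stop@b0
  join b7 pred b5: b5 stop@b0
  join b8 pred b2: b2 stop@b0
  join b8 pred b4: b4→b3→b1 stop@b0
  join b8 pred b6: b6 stop@b0
  DF(b0)=∅
  DF(b1)={b1,b5,b6,b7,b8}
  DF(b2)={b5,b8}
  DF(b3)={b1,b6,b7,b8}
  DF(b4)={b6,b7,b8}
  DF(b5)={b6,b7}
  DF(b6)={b8}
  DF(b7)=∅
  DF(b8)=∅

φ for s: defs {b0,b1,b2,b6,b8}
  DF⁺ = {b1,b5,b6,b7,b8}

Answer: ["b1", "b5", "b6", "b7", "b8"]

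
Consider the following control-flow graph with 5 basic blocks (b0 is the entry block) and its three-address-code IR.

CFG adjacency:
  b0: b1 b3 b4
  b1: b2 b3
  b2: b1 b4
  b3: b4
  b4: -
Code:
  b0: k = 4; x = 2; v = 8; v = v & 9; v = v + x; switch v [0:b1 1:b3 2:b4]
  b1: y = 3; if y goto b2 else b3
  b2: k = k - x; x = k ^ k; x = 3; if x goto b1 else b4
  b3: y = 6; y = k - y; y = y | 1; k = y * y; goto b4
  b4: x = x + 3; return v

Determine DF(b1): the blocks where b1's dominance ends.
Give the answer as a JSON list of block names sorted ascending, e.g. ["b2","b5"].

Answer: ["b1", "b3", "b4"]

Analysis:
idom tree: b1←b0 b2←b1 b3←b0 b4←b0
Dom∩ at merges:
  b1: preds {b0,b2}: {b0} ∩ {b0,b1,b2} = {b0}; idom=b0
  b3: preds {b0,b1}: {b0} ∩ {b0,b1} = {b0}; idom=b0
  b4: preds {b0,b2,b3}: {b0} ∩ {b0,b1,b2} ∩ {b0,b3} = {b0}; idom=b0

Frontier:
  b1←b0: walk · to b0
  b1←b2: walk b2→b1 to b0
  b3←b0: walk · to b0
  b3←b1: walk b1 to b0
  b4←b0: walk · to b0
  b4←b2: walk b2→b1 to b0
  b4←b3: walk b3 to b0
  DF(b0)=∅
  DF(b1)={b1,b3,b4}
  DF(b2)={b1,b4}
  DF(b3)={b4}
  DF(b4)=∅

DF(b1) = ["b1", "b3", "b4"]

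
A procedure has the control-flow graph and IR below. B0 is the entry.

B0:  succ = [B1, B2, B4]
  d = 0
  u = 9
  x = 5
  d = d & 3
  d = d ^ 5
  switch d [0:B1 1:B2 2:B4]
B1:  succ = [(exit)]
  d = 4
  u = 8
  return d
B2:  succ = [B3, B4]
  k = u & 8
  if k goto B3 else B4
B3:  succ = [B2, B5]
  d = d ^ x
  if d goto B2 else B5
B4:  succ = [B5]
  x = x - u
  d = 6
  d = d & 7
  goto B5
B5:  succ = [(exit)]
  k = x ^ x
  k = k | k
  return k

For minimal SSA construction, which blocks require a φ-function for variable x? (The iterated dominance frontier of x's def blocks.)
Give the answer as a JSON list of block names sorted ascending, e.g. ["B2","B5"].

idom tree: B1←B0 B2←B0 B3←B2 B4←B0 B5←B0
Dom at joins:
  B2: preds {B0,B3}: {B0} ∩ {B0,B2,B3} = {B0}; idom=B0
  B4: preds {B0,B2}: {B0} ∩ {B0,B2} = {B0}; idom=B0
  B5: preds {B3,B4}: {B0,B2,B3} ∩ {B0,B4} = {B0}; idom=B0

DF walk-up:
  B2←B0: walk · to B0
  B2←B3: walk B3→B2 to B0
  B4←B0: walk · to B0
  B4←B2: walk B2 to B0
  B5←B3: walk B3→B2 to B0
  B5←B4: walk B4 to B0
  B0: DF=∅
  B1: DF=∅
  B2: DF={B2,B4,B5}
  B3: DF={B2,B5}
  B4: DF={B5}
  B5: DF=∅

φ for x: defs {B0,B4}
  DF⁺ = {B5}

Answer: ["B5"]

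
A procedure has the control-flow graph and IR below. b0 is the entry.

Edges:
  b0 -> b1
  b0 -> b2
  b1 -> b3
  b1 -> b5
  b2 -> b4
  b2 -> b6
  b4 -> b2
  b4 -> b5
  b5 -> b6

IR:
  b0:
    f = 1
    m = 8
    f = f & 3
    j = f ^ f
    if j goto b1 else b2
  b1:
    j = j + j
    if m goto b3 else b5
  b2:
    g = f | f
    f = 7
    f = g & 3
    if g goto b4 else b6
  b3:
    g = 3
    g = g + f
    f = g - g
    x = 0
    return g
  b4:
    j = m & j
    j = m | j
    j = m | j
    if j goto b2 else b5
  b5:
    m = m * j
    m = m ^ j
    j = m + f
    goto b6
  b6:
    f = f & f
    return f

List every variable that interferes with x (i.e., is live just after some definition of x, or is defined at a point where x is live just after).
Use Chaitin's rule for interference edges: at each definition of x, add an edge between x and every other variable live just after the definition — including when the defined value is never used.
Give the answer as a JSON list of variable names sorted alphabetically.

Per-block:
  b0: {f,j,m} / ∅
  b1: {j} / {j,m}
  b2: {f,g} / {f}
  b3: {f,g,x} / {f}
  b4: {j} / {j,m}
  b5: {j,m} / {f,j,m}
  b6: {f} / {f}

Liveness:
  b0 li=∅ lo={f,j,m}
  b1 li={f,j,m} lo={f,j,m}
  b2 li={f,j,m} lo={f,j,m}
  b3 li={f} lo=∅
  b4 li={f,j,m} lo={f,j,m}
  b5 li={f,j,m} lo={f}
  b6 li={f} lo=∅

Interfere edges:
  f — {g,j,m}
  g — {f,j,m,x}
  j — {f,g,m}
  m — {f,g,j}
  x — {g}

N(x) = ["g"]

Answer: ["g"]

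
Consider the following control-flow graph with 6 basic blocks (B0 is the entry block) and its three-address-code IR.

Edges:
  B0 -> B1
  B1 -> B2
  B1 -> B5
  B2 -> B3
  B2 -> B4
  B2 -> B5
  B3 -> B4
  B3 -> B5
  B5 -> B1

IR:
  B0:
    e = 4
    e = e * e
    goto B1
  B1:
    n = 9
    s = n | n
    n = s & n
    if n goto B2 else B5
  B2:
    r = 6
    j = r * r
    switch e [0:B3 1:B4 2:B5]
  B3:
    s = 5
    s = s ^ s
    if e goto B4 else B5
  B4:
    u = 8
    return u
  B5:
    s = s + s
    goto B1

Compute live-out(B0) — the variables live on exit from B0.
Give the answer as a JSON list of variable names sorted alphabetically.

Answer: ["e"]

Working:
Block summaries:
  B0: def={e} ue=∅
  B1: def={n,s} ue=∅
  B2: def={j,r} ue={e}
  B3: def={s} ue={e}
  B4: def={u} ue=∅
  B5: def={s} ue={s}

Liveness:
  live B0: ∅→{e}
  live B1: {e}→{e,s}
  live B2: {e,s}→{e,s}
  live B3: {e}→{e,s}
  live B4: ∅→∅
  live B5: {e,s}→{e}

live-out(B0) = ["e"]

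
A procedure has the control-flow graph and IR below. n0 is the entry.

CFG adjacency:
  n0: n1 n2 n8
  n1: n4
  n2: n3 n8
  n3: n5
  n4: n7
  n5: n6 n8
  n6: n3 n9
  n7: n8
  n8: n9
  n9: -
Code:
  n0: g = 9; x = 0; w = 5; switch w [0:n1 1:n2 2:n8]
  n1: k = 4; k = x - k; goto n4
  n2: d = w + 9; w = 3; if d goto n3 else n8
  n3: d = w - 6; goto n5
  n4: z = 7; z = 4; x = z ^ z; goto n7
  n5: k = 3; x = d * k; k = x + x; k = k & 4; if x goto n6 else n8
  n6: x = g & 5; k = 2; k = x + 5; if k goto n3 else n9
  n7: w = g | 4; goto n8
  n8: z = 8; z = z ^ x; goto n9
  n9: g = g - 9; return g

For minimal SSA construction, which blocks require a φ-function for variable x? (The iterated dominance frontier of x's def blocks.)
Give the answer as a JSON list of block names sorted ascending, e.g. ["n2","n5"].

idom tree: n1←n0 n2←n0 n3←n2 n4←n1 n5←n3 n6←n5 n7←n4 n8←n0 n9←n0
Dom∩ at merges:
  n3: preds {n2,n6}: {n0,n2} ∩ {n0,n2,n3,n5,n6} = {n0,n2}; idom=n2
  n8: preds {n0,n2,n5,n7}: {n0} ∩ {n0,n2} ∩ {n0,n2,n3,n5} ∩ {n0,n1,n4,n7} = {n0}; idom=n0
  n9: preds {n6,n8}: {n0,n2,n3,n5,n6} ∩ {n0,n8} = {n0}; idom=n0

DF derivation:
  n3←n2: walk · to n2
  n3←n6: walk n6→n5→n3 to n2
  n8←n0: walk · to n0
  n8←n2: walk n2 to n0
  n8←n5: walk n5→n3→n2 to n0
  n8←n7: walk n7→n4→n1 to n0
  n9←n6: walk n6→n5→n3→n2 to n0
  n9←n8: walk n8 to n0
  n0: DF=∅
  n1: DF={n8}
  n2: DF={n8,n9}
  n3: DF={n3,n8,n9}
  n4: DF={n8}
  n5: DF={n3,n8,n9}
  n6: DF={n3,n9}
  n7: DF={n8}
  n8: DF={n9}
  n9: DF=∅

φ for x: defs {n0,n4,n5,n6}
  DF⁺ = {n3,n8,n9}

Answer: ["n3", "n8", "n9"]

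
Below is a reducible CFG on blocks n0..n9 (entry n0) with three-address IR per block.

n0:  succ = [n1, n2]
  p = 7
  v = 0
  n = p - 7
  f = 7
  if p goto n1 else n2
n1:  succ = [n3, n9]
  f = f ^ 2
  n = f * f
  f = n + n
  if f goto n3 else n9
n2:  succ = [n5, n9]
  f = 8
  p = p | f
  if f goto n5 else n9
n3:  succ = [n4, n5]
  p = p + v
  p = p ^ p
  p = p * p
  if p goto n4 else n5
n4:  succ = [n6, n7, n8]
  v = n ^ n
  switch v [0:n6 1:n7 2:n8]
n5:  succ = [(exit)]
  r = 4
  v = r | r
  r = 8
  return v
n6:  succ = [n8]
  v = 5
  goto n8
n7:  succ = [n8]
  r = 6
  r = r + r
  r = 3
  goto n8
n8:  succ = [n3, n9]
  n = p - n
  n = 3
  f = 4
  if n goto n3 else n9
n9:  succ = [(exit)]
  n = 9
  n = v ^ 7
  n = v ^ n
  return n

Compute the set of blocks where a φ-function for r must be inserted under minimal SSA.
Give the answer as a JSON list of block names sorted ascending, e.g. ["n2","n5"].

idom tree: n1←n0 n2←n0 n3←n1 n4←n3 n5←n0 n6←n4 n7←n4 n8←n4 n9←n0
Join-block Dom:
  n3: preds {n1,n8}: {n0,n1} ∩ {n0,n1,n3,n4,n8} = {n0,n1}; idom=n1
  n5: preds {n2,n3}: {n0,n2} ∩ {n0,n1,n3} = {n0}; idom=n0
  n8: preds {n4,n6,n7}: {n0,n1,n3,n4} ∩ {n0,n1,n3,n4,n6} ∩ {n0,n1,n3,n4,n7} = {n0,n1,n3,n4}; idom=n4
  n9: preds {n1,n2,n8}: {n0,n1} ∩ {n0,n2} ∩ {n0,n1,n3,n4,n8} = {n0}; idom=n0

DF walk-up:
  n3←n1: walk · to n1
  n3←n8: walk n8→n4→n3 to n1
  n5←n2: walk n2 to n0
  n5←n3: walk n3→n1 to n0
  n8←n4: walk · to n4
  n8←n6: walk n6 to n4
  n8←n7: walk n7 to n4
  n9←n1: walk n1 to n0
  n9←n2: walk n2 to n0
  n9←n8: walk n8→n4→n3→n1 to n0
  n0 → ∅
  n1 → {n5,n9}
  n2 → {n5,n9}
  n3 → {n3,n5,n9}
  n4 → {n3,n9}
  n5 → ∅
  n6 → {n8}
  n7 → {n8}
  n8 → {n3,n9}
  n9 → ∅

φ for r: defs {n5,n7}
  DF⁺ = {n3,n5,n8,n9}

Answer: ["n3", "n5", "n8", "n9"]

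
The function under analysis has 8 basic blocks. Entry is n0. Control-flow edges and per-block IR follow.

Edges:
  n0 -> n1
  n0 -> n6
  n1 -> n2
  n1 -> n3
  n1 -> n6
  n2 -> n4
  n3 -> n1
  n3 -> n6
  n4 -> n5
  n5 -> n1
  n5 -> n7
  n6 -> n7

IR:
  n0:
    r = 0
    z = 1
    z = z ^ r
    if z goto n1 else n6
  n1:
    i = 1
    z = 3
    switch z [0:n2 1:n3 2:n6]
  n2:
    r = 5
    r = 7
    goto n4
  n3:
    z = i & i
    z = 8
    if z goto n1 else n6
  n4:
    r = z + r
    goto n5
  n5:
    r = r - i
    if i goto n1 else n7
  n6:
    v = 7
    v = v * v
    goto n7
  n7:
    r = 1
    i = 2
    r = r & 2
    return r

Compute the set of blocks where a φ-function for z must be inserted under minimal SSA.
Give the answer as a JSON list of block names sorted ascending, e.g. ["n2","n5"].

Answer: ["n1", "n6", "n7"]

Analysis:
idom tree: n1←n0 n2←n1 n3←n1 n4←n2 n5←n4 n6←n0 n7←n0
Join-block Dom:
  n1: preds {n0,n3,n5}: {n0} ∩ {n0,n1,n3} ∩ {n0,n1,n2,n4,n5} = {n0}; idom=n0
  n6: preds {n0,n1,n3}: {n0} ∩ {n0,n1} ∩ {n0,n1,n3} = {n0}; idom=n0
  n7: preds {n5,n6}: {n0,n1,n2,n4,n5} ∩ {n0,n6} = {n0}; idom=n0

DF walk-up:
  join n1 pred n0: · stop@n0
  join n1 pred n3: n3→n1 stop@n0
  join n1 pred n5: n5→n4→n2→n1 stop@n0
  join n6 pred n0: · stop@n0
  join n6 pred n1: n1 stop@n0
  join n6 pred n3: n3→n1 stop@n0
  join n7 pred n5: n5→n4→n2→n1 stop@n0
  join n7 pred n6: n6 stop@n0
  n0: DF=∅
  n1: DF={n1,n6,n7}
  n2: DF={n1,n7}
  n3: DF={n1,n6}
  n4: DF={n1,n7}
  n5: DF={n1,n7}
  n6: DF={n7}
  n7: DF=∅

φ for z: defs {n0,n1,n3}
  DF⁺ = {n1,n6,n7}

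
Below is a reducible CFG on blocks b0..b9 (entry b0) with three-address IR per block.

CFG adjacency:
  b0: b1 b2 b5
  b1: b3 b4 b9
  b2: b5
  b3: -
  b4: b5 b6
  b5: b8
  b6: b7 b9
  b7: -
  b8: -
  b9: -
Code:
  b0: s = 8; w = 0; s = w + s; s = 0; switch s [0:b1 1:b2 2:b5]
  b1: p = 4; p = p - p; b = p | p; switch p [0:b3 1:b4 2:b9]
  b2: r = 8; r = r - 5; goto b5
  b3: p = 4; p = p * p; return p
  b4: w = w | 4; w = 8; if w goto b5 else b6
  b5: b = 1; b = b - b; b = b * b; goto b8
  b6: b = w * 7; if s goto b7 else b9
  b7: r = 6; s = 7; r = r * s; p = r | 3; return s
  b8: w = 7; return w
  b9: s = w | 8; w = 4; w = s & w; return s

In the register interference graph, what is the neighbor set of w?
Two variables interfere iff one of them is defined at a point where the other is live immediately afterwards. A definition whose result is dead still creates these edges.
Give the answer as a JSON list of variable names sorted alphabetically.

Answer: ["b", "p", "s"]

Derivation:
def/use:
  b0: def={s,w} ue=∅
  b1: def={b,p} ue=∅
  b2: def={r} ue=∅
  b3: def={p} ue=∅
  b4: def={w} ue={w}
  b5: def={b} ue=∅
  b6: def={b} ue={s,w}
  b7: def={p,r,s} ue=∅
  b8: def={w} ue=∅
  b9: def={s,w} ue={w}

Liveness:
  live b0: ∅→{s,w}
  live b1: {s,w}→{s,w}
  live b2: ∅→∅
  live b3: ∅→∅
  live b4: {s,w}→{s,w}
  live b5: ∅→∅
  live b6: {s,w}→{w}
  live b7: ∅→∅
  live b8: ∅→∅
  live b9: {w}→∅

Interference:
  b: {p,s,w}
  p: {b,s,w}
  r: {s}
  s: {b,p,r,w}
  w: {b,p,s}

N(w) = ["b", "p", "s"]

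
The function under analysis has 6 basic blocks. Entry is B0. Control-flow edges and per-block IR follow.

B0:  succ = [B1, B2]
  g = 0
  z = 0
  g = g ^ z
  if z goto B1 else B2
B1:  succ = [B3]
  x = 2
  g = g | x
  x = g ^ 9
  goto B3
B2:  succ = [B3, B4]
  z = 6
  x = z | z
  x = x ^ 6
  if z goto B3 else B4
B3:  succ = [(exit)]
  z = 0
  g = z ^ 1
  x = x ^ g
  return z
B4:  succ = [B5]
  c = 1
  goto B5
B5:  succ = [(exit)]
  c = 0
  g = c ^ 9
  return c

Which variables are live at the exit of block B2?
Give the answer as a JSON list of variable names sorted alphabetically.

Per-block:
  B0: def={g,z} ue=∅
  B1: def={g,x} ue={g}
  B2: def={x,z} ue=∅
  B3: def={g,x,z} ue={x}
  B4: def={c} ue=∅
  B5: def={c,g} ue=∅

Liveness:
  B0: in=∅ out={g}
  B1: in={g} out={x}
  B2: in=∅ out={x}
  B3: in={x} out=∅
  B4: in=∅ out=∅
  B5: in=∅ out=∅

live-out(B2) = ["x"]

Answer: ["x"]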